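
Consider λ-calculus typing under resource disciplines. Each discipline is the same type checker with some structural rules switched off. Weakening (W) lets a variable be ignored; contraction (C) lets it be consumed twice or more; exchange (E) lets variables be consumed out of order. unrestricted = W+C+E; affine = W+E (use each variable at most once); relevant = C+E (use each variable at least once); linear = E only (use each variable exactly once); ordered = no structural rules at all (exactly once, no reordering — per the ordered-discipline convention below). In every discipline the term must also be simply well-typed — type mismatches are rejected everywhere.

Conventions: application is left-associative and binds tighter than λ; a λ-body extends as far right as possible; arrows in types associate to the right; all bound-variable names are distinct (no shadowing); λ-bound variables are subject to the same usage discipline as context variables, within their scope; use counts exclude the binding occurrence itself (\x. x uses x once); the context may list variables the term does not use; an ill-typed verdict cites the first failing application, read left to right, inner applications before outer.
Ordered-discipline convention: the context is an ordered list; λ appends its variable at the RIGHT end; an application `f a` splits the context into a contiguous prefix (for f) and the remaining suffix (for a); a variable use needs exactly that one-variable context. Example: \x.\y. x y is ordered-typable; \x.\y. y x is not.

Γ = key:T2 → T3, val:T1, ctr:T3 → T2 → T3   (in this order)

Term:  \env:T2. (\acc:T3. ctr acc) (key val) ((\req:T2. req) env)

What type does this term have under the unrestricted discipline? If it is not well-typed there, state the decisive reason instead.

not well-typed under unrestricted — a type mismatch blocks all five
counts: key: 1; val: 1; ctr: 1; env [bound]: 1; acc [bound]: 1; req [bound]: 1
left-to-right use order: ctr, acc, key, val, req, env
typing: ill-typed: an argument T1 mismatches the expected T2
per-discipline verdicts: ordered ✗, linear ✗, affine ✗, relevant ✗, unrestricted ✗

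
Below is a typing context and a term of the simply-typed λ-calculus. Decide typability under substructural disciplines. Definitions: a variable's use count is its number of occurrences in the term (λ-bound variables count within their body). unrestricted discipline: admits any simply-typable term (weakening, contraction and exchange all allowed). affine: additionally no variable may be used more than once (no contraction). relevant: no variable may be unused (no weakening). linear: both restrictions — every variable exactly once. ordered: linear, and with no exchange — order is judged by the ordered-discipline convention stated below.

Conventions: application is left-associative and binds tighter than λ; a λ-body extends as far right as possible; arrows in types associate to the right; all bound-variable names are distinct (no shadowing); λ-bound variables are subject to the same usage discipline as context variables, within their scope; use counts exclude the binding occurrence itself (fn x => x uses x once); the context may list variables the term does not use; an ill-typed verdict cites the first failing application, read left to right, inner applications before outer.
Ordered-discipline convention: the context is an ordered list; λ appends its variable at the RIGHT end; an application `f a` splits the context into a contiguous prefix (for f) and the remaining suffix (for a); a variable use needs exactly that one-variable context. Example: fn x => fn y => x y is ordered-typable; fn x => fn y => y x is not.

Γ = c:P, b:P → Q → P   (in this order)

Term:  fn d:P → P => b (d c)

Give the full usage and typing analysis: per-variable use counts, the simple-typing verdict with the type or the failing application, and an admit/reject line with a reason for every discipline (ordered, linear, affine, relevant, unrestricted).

counts: c=1; b=1; d (bound)=1
uses in reading order: b, d, c
typing: well-typed at (P → P) → Q → P
ordered: ✗, use order b, d, c needs exchange
linear: ✓, exactly-once usage across c, b, d
affine: ✓, c, b, d: no repeats, contraction unneeded
relevant: ✓, at least one use each (c, b, d)
unrestricted: ✓, type-checks ((P → P) → Q → P) and nothing is barred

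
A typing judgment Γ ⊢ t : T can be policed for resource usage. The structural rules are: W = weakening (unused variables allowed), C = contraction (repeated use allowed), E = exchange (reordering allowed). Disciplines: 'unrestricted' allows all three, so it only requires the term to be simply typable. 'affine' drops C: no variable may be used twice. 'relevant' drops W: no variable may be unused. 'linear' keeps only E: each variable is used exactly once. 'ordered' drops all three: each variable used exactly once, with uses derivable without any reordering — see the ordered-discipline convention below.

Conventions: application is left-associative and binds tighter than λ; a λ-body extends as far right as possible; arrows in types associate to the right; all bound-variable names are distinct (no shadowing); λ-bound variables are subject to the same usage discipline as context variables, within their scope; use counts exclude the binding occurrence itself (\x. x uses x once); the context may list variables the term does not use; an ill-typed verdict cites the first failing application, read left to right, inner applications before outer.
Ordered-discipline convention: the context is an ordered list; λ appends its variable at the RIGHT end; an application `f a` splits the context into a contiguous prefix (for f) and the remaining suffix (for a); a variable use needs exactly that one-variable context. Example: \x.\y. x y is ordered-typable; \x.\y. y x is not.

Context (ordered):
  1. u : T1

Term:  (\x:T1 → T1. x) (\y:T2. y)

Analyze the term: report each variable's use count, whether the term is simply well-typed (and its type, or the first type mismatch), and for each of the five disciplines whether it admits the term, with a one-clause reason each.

variable uses: u: 0×, x [bound]: 1×, y [bound]: 1×
order of uses: x, y
typing: ill-typed: argument of type T2 → T2 where T1 → T1 is required
ordered ✗ (fails simple typing)
linear ✗ (a type mismatch blocks all five)
affine ✗ (the type mismatch rejects it)
relevant ✗ (not simply typable)
unrestricted ✗ (fails simple typing)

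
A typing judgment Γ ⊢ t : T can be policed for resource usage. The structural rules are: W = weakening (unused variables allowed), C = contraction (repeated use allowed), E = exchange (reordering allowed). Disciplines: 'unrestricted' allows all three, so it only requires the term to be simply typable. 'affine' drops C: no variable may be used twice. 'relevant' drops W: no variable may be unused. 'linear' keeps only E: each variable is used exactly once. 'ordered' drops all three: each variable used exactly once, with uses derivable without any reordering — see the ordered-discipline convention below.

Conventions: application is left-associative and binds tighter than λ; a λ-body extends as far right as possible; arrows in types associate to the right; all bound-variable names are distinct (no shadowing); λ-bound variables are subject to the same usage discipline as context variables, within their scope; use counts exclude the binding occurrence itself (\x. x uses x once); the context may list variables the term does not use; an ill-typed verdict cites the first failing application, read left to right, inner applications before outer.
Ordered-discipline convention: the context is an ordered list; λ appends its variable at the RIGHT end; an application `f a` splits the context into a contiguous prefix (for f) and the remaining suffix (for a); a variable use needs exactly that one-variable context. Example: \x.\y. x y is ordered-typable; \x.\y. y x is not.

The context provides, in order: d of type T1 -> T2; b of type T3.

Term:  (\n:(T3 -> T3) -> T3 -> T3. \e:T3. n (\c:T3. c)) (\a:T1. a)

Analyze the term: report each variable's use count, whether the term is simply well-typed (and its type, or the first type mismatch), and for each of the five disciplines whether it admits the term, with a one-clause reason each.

use counts: d: 0×; b: 0×; n (λ-bound): 1×; e (λ-bound): 0×; c (λ-bound): 1×; a (λ-bound): 1×
uses in reading order: n, c, a
typing: ill-typed: argument of type T1 -> T1 where (T3 -> T3) -> T3 -> T3 is required
ordered ✗ (fails simple typing)
linear ✗ (a type mismatch blocks all five)
affine ✗ (the type mismatch rejects it)
relevant ✗ (not simply typable)
unrestricted ✗ (fails simple typing)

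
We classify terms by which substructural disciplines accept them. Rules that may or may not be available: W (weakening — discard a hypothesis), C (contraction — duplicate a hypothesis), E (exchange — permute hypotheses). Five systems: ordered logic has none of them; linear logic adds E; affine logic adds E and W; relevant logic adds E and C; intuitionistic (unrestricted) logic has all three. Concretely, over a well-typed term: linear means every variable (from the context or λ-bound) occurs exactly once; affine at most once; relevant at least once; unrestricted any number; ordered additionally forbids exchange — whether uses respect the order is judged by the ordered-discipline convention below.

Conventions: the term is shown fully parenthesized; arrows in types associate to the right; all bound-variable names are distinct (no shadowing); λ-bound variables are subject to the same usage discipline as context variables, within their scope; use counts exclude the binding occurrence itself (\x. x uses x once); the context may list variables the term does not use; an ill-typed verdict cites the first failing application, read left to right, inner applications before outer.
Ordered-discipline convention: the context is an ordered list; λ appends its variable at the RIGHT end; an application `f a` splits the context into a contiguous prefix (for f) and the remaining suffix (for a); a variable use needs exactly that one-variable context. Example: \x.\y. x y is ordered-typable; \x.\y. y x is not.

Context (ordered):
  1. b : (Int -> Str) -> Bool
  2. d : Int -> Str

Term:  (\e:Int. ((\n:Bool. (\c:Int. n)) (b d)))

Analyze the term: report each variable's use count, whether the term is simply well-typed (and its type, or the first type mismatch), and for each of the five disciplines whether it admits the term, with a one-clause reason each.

use counts: b: 1×; d: 1×; e (λ-bound): 0×; n (λ-bound): 1×; c (λ-bound): 0×
use order (left to right): n, b, d
typing: well-typed at Int -> Int -> Bool
ordered: ✗ — unused: e, c — weakening required
linear: ✗ — unused: e, c — weakening required
affine: ✓ — b, d, e, n, c: no repeats, contraction unneeded
relevant: ✗ — unused: e, c — weakening required
unrestricted: ✓ — type-checks (Int -> Int -> Bool) and nothing is barred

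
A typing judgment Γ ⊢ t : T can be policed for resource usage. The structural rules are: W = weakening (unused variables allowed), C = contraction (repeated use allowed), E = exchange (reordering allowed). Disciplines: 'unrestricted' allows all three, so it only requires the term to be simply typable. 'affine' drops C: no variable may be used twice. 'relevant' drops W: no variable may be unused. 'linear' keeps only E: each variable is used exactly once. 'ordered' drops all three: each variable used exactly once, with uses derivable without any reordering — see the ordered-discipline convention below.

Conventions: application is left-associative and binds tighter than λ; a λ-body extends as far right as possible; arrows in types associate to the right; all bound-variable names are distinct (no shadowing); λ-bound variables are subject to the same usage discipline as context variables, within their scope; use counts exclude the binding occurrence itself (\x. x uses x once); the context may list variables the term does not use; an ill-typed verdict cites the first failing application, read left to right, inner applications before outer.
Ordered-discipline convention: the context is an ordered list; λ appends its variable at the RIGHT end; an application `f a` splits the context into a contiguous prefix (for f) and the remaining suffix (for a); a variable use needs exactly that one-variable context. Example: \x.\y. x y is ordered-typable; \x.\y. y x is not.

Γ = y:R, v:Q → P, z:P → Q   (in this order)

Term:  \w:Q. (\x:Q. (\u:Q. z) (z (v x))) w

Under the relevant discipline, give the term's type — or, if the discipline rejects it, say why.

not well-typed under relevant — y, u left unused
counts: y=0; v=1; z=2; w [bound]=1; x [bound]=1; u [bound]=0
order of uses: z, z, v, x, w
typing: well-typed — term : Q → P → Q
all disciplines: ordered ✗ | linear ✗ | affine ✗ | relevant ✗ | unrestricted ✓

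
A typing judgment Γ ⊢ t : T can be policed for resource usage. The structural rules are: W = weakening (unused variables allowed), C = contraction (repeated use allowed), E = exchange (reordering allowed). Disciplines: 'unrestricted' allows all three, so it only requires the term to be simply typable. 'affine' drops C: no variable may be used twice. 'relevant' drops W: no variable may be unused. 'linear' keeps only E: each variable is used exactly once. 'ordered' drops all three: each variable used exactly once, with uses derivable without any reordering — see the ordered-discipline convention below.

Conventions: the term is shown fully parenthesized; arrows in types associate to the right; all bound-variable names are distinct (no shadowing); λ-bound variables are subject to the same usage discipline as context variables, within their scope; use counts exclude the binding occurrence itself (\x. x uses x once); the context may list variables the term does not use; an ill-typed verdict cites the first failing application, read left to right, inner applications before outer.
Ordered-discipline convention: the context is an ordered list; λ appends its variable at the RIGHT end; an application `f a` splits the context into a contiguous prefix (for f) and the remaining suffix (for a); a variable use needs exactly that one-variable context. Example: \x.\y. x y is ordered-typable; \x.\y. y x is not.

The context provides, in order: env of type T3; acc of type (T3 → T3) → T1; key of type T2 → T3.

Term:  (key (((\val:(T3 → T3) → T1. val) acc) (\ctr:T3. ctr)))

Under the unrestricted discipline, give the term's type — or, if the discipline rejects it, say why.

not well-typed under unrestricted — a type mismatch blocks all five
usage: env ×0, acc ×1, key ×1, val (λ-bound) ×1, ctr (λ-bound) ×1
left-to-right use order: key, val, acc, ctr
typing: ill-typed: argument of type T1 where T2 is required
summary: ordered ✗ | linear ✗ | affine ✗ | relevant ✗ | unrestricted ✗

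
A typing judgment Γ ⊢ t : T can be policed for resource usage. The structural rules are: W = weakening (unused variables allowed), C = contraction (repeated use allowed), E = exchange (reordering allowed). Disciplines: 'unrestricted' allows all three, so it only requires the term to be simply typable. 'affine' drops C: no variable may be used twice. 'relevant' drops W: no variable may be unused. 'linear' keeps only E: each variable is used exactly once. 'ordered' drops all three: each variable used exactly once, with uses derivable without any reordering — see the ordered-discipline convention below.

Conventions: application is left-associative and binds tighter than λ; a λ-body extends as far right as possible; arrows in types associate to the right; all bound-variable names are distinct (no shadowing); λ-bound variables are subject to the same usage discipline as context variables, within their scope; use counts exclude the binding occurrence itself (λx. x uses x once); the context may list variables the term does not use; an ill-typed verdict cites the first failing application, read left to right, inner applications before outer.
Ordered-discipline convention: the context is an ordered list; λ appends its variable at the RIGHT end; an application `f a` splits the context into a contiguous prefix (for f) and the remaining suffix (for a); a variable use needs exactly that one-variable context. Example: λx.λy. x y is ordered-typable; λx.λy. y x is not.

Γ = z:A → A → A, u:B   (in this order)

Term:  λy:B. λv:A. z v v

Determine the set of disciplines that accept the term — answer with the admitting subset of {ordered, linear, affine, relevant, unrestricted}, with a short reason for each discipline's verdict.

admitting disciplines: unrestricted
variable uses: z: 1×, u: 0×, y (bound): 0×, v (bound): 2×
order of uses: z, v, v
typing: well-typed at B → A → A
ordered ✗ (needs contraction — v ×2; u, y never used (weakening))
linear ✗ (needs contraction — v ×2; u, y never used (weakening))
affine ✗ (needs contraction — v ×2)
relevant ✗ (u, y never used (weakening))
unrestricted ✓ (well-typed at B → A → A; no restrictions here)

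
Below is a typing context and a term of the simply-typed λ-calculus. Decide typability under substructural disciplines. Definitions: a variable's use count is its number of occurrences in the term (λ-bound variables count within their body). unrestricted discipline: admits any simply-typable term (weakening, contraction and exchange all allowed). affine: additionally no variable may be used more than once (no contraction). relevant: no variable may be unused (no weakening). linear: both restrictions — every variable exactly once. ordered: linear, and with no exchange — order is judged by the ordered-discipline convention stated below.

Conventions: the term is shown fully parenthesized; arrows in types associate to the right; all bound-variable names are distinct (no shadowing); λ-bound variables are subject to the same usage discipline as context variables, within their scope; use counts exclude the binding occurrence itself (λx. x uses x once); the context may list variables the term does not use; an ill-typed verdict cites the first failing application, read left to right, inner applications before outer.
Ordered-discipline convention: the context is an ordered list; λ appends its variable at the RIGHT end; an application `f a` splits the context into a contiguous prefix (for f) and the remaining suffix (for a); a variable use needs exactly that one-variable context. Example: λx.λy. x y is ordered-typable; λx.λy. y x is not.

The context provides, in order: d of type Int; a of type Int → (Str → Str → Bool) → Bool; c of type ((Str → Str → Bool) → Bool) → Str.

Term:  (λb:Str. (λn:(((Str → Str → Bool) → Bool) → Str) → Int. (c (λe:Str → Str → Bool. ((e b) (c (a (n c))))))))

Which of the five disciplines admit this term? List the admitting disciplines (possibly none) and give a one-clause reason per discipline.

admitting disciplines: unrestricted
usage: d ×0, a ×1, c ×3, b (bound) ×1, n (bound) ×1, e (bound) ×1
use order (left to right): c, e, b, c, a, n, c
typing: well-typed at Str → ((((Str → Str → Bool) → Bool) → Str) → Int) → Str
ordered: ✗, c ×3 used more than once (contraction); unused: d — weakening required
linear: ✗, c ×3 used more than once (contraction); unused: d — weakening required
affine: ✗, c ×3 used more than once (contraction)
relevant: ✗, unused: d — weakening required
unrestricted: ✓, well-typed at Str → ((((Str → Str → Bool) → Bool) → Str) → Int) → Str; no restrictions here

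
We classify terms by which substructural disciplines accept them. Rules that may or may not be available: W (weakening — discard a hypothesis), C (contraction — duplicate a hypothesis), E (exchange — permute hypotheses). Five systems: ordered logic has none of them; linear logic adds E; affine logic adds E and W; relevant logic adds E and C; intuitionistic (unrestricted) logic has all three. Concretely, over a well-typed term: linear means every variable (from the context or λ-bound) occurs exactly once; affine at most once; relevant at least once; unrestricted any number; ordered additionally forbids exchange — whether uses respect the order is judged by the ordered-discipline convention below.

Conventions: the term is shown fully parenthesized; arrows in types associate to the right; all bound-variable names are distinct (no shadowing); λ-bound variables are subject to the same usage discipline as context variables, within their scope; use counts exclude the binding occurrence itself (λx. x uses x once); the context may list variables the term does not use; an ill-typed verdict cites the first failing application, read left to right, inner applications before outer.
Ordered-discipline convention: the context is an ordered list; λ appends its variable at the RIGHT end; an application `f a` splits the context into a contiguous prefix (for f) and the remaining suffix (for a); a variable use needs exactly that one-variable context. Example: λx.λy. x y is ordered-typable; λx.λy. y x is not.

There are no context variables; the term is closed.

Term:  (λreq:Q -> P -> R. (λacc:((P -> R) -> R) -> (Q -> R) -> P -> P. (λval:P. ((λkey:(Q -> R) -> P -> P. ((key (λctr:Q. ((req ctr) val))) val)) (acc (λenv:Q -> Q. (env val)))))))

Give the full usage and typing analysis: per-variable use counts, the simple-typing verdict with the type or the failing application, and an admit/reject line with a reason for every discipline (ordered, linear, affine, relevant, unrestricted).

variable uses: req [bound]: 1×, acc [bound]: 1×, val [bound]: 3×, key [bound]: 1×, ctr [bound]: 1×, env [bound]: 1×
order of uses: key, req, ctr, val, val, acc, env, val
typing: ill-typed: a function awaiting Q gets P
ordered: ✗, a type mismatch blocks all five
linear: ✗, the type mismatch rejects it
affine: ✗, not simply typable
relevant: ✗, fails simple typing
unrestricted: ✗, a type mismatch blocks all five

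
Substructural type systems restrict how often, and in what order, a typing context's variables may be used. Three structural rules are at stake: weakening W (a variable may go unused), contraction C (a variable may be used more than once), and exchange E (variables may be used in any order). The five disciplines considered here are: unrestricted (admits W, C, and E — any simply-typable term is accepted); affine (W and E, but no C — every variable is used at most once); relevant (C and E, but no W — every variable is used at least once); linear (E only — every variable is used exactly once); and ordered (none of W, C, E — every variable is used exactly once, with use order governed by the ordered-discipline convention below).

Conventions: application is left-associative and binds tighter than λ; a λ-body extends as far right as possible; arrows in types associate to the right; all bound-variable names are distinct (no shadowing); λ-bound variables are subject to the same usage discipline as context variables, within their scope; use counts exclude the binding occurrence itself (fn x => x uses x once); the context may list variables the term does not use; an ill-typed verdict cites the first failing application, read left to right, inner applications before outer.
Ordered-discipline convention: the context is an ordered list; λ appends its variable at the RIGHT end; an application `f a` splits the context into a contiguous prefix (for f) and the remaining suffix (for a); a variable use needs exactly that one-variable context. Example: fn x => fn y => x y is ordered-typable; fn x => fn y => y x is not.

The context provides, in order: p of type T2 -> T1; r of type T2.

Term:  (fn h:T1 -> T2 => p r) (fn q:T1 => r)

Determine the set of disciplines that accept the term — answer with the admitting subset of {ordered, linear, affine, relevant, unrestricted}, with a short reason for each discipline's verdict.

admitted in: unrestricted
usage: p=1; r=2; h (bound)=0; q (bound)=0
uses in reading order: p, r, r
typing: the term checks, with type T1
ordered: ✗, repeated use of r ×2; h, q left unused
linear: ✗, repeated use of r ×2; h, q left unused
affine: ✗, repeated use of r ×2
relevant: ✗, h, q left unused
unrestricted: ✓, typability at T1 is all that's needed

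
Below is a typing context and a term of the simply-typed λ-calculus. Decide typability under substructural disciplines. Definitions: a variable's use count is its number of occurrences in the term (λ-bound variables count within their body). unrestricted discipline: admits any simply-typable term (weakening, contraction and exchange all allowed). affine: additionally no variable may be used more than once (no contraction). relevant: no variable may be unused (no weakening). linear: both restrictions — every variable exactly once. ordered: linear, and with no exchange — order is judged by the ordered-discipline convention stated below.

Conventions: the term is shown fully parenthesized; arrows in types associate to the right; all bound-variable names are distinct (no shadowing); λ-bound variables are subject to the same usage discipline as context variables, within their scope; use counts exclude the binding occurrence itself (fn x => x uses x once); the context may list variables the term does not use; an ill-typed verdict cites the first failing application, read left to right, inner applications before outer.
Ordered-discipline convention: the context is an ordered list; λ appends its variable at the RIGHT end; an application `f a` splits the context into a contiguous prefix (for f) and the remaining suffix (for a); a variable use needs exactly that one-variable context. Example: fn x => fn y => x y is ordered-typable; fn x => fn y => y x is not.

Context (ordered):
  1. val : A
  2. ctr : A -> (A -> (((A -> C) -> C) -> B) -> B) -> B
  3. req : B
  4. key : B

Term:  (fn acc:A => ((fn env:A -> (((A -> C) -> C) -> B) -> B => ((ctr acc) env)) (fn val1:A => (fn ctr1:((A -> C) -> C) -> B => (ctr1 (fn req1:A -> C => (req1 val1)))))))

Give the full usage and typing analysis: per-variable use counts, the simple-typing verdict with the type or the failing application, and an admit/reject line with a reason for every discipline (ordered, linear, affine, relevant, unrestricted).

use counts: val=0, ctr=1, req=0, key=0, acc [bound]=1, env [bound]=1, val1 [bound]=1, ctr1 [bound]=1, req1 [bound]=1
order of uses: ctr, acc, env, ctr1, req1, val1
typing: the term checks, with type A -> B
ordered: ✗, unused: val, req, key — weakening required
linear: ✗, unused: val, req, key — weakening required
affine: ✓, val, ctr, req, key, acc, env, val1, ctr1, req1: no repeats, contraction unneeded
relevant: ✗, unused: val, req, key — weakening required
unrestricted: ✓, type-checks (A -> B) and nothing is barred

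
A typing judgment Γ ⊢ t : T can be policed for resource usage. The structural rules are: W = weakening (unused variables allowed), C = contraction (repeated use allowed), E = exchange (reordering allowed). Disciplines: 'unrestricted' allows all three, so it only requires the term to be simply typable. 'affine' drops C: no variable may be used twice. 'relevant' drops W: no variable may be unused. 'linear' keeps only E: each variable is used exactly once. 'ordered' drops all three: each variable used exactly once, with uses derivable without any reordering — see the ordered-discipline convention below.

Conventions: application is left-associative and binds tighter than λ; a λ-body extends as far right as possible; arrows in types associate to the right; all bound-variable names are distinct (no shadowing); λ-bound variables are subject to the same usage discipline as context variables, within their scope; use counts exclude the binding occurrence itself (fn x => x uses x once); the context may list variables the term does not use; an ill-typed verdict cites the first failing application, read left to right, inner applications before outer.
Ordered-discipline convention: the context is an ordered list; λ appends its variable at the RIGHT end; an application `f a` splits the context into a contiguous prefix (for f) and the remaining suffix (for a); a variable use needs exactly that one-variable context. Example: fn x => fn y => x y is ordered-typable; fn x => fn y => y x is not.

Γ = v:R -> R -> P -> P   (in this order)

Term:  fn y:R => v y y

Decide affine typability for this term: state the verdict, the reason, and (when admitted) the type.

no — uses contraction: y ×2
variable uses: v=1, y (bound)=2
uses in reading order: v, y, y
typing: the term checks, with type R -> P -> P
all disciplines: ordered ✗ · linear ✗ · affine ✗ · relevant ✓ · unrestricted ✓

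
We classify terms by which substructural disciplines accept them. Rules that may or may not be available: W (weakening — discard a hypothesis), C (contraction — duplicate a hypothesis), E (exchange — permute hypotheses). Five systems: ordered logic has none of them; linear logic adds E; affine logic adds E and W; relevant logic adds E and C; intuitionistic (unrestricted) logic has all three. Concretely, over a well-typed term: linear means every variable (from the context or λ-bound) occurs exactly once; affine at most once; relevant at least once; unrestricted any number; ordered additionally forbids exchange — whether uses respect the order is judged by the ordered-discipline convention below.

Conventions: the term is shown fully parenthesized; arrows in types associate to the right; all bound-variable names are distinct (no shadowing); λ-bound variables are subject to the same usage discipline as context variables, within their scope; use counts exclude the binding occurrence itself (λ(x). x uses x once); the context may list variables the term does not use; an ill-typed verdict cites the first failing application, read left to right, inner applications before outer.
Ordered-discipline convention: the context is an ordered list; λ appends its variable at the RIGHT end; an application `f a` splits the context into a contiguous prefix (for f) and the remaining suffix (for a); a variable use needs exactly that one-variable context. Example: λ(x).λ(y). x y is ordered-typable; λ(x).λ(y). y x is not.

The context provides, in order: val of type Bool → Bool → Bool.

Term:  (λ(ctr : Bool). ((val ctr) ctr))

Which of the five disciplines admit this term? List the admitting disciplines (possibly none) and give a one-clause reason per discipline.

accepted by: relevant, unrestricted
variable uses: val ×1, ctr [bound] ×2
use order (left to right): val, ctr, ctr
typing: well-typed at Bool → Bool
ordered ✗ (uses contraction: ctr ×2)
linear ✗ (uses contraction: ctr ×2)
affine ✗ (uses contraction: ctr ×2)
relevant ✓ (none of val, ctr goes unused)
unrestricted ✓ (typability at Bool → Bool is all that's needed)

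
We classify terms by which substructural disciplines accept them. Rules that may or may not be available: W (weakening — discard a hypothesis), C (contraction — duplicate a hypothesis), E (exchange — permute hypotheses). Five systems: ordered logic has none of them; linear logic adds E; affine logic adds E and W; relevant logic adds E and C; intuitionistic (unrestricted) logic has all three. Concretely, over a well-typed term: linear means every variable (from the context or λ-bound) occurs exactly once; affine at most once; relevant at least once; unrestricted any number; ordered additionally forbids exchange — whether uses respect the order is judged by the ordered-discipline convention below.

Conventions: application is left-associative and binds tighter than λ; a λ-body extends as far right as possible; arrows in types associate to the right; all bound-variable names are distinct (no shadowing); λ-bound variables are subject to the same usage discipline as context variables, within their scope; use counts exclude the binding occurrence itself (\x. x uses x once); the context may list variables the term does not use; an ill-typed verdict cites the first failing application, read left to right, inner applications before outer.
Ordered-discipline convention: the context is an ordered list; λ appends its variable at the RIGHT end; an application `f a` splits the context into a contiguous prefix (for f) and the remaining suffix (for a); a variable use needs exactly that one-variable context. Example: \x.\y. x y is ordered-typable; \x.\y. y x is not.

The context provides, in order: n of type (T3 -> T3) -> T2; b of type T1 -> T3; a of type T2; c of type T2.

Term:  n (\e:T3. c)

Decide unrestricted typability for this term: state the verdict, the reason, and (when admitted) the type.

no — not simply typable
usage: n ×1, b ×0, a ×0, c ×1, e (λ-bound) ×0
left-to-right use order: n, c
typing: ill-typed: an application expects T3 -> T3 but receives T3 -> T2
across the five disciplines: ordered ✗ | linear ✗ | affine ✗ | relevant ✗ | unrestricted ✗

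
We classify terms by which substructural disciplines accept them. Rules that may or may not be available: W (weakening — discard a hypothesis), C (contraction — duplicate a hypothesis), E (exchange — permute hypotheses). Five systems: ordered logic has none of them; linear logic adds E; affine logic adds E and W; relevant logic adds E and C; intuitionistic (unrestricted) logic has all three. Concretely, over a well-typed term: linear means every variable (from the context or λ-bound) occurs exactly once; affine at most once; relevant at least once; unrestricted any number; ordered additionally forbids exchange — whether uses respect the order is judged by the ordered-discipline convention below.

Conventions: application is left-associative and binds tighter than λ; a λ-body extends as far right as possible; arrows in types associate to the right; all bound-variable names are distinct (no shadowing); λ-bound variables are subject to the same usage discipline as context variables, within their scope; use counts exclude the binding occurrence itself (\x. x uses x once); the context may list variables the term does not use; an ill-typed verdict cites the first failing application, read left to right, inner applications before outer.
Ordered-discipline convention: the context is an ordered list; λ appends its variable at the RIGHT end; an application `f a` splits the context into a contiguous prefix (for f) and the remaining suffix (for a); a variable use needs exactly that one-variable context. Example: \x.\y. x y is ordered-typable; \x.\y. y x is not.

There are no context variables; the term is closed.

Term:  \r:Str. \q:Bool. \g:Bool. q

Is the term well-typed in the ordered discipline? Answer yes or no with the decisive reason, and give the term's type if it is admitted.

no — unused: r, g — weakening required
variable uses: r (bound): 0×, q (bound): 1×, g (bound): 0×
left-to-right use order: q
typing: well-typed — term : Str -> Bool -> Bool -> Bool
across the five disciplines: ordered ✗; linear ✗; affine ✓; relevant ✗; unrestricted ✓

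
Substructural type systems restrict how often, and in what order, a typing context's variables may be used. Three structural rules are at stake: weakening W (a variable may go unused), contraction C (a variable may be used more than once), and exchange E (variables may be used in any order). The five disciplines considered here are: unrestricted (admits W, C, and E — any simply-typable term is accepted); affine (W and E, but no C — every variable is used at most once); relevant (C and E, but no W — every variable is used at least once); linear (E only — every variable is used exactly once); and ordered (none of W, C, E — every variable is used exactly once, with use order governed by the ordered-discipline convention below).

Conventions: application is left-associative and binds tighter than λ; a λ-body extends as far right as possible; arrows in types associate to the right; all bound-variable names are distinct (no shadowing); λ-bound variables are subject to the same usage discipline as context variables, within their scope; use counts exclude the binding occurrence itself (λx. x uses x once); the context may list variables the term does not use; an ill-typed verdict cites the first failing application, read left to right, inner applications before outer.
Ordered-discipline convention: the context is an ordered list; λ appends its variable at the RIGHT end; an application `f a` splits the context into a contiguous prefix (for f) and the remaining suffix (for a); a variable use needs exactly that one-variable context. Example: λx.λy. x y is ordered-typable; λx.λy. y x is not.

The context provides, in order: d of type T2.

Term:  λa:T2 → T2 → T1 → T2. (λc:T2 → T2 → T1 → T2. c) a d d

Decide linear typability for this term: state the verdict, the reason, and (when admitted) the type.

no — uses contraction: d ×2
counts: d=2, a [bound]=1, c [bound]=1
uses in reading order: c, a, d, d
typing: well-typed at (T2 → T2 → T1 → T2) → T1 → T2
all disciplines: ordered ✗, linear ✗, affine ✗, relevant ✓, unrestricted ✓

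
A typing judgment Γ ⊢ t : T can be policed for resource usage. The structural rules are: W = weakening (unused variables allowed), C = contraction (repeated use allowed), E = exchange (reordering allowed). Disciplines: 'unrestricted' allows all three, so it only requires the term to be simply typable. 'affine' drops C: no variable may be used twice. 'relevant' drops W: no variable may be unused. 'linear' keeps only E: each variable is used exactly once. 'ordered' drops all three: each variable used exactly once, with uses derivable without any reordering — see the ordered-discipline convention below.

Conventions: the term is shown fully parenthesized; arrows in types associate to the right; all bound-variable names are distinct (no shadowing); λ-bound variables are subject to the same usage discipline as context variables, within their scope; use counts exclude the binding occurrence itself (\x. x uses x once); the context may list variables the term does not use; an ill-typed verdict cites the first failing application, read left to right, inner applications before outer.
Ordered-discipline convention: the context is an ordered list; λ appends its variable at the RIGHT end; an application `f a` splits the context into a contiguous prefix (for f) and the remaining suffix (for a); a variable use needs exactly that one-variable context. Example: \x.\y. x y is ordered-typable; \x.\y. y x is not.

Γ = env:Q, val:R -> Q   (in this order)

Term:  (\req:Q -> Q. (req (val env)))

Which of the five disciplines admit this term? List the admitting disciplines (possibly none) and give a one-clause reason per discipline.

admitting disciplines: none
counts: env: 1×, val: 1×, req [bound]: 1×
left-to-right use order: req, val, env
typing: ill-typed: an argument Q mismatches the expected R
ordered: ✗ — a type mismatch blocks all five
linear: ✗ — the type mismatch rejects it
affine: ✗ — not simply typable
relevant: ✗ — fails simple typing
unrestricted: ✗ — a type mismatch blocks all five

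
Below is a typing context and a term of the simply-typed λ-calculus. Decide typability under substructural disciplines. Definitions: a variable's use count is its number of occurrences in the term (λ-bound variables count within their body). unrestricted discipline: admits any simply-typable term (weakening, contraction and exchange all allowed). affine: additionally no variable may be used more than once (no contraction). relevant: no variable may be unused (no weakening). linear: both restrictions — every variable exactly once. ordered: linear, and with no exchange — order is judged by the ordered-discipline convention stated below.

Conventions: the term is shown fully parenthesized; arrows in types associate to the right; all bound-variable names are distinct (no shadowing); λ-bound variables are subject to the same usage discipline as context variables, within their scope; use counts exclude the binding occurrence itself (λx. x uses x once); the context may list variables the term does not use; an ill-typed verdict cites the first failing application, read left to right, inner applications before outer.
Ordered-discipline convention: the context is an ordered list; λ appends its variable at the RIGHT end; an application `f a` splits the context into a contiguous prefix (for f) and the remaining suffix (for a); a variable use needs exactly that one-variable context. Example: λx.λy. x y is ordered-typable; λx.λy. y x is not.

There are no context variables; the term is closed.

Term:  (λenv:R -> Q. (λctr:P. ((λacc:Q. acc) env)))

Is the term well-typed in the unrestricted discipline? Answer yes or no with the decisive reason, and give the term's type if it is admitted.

no — a type mismatch blocks all five
counts: env (λ-bound)=1; ctr (λ-bound)=0; acc (λ-bound)=1
uses in reading order: acc, env
typing: ill-typed: an argument R -> Q mismatches the expected Q
summary: ordered ✗; linear ✗; affine ✗; relevant ✗; unrestricted ✗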